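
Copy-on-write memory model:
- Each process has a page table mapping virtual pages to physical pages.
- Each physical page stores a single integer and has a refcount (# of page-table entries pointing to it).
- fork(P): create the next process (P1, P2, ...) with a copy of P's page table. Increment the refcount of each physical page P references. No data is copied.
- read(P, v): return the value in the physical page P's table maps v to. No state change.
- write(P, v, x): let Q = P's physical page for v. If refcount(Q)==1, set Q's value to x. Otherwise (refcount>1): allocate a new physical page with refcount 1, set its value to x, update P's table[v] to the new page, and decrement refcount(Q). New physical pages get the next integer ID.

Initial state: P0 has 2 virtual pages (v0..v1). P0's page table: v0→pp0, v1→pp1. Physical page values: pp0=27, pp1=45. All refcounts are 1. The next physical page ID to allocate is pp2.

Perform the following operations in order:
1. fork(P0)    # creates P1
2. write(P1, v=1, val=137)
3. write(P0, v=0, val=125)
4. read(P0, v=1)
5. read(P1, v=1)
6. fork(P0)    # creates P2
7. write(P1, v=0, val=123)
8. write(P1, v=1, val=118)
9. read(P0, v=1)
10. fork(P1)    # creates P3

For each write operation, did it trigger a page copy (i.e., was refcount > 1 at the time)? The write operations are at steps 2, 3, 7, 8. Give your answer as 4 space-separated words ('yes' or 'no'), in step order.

Op 1: fork(P0) -> P1. 2 ppages; refcounts: pp0:2 pp1:2
Op 2: write(P1, v1, 137). refcount(pp1)=2>1 -> COPY to pp2. 3 ppages; refcounts: pp0:2 pp1:1 pp2:1
Op 3: write(P0, v0, 125). refcount(pp0)=2>1 -> COPY to pp3. 4 ppages; refcounts: pp0:1 pp1:1 pp2:1 pp3:1
Op 4: read(P0, v1) -> 45. No state change.
Op 5: read(P1, v1) -> 137. No state change.
Op 6: fork(P0) -> P2. 4 ppages; refcounts: pp0:1 pp1:2 pp2:1 pp3:2
Op 7: write(P1, v0, 123). refcount(pp0)=1 -> write in place. 4 ppages; refcounts: pp0:1 pp1:2 pp2:1 pp3:2
Op 8: write(P1, v1, 118). refcount(pp2)=1 -> write in place. 4 ppages; refcounts: pp0:1 pp1:2 pp2:1 pp3:2
Op 9: read(P0, v1) -> 45. No state change.
Op 10: fork(P1) -> P3. 4 ppages; refcounts: pp0:2 pp1:2 pp2:2 pp3:2

yes yes no no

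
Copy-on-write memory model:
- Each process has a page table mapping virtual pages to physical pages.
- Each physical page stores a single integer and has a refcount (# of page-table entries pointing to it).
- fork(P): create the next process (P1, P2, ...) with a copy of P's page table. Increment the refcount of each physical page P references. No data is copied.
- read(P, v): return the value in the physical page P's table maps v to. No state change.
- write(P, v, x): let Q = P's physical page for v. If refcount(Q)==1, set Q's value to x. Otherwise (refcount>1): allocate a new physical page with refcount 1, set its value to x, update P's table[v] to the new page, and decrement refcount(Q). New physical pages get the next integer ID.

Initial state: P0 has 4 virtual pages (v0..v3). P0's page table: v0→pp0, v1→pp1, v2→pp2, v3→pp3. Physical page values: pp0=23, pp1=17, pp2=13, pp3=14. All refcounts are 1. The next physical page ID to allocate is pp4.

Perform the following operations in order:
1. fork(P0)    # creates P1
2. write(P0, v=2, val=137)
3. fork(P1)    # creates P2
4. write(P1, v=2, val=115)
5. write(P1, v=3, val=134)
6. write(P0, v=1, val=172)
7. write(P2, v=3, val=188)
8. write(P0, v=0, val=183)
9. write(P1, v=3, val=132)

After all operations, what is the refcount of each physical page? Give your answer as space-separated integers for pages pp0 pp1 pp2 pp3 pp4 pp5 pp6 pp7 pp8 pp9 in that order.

Answer: 2 2 1 1 1 1 1 1 1 1

Derivation:
Op 1: fork(P0) -> P1. 4 ppages; refcounts: pp0:2 pp1:2 pp2:2 pp3:2
Op 2: write(P0, v2, 137). refcount(pp2)=2>1 -> COPY to pp4. 5 ppages; refcounts: pp0:2 pp1:2 pp2:1 pp3:2 pp4:1
Op 3: fork(P1) -> P2. 5 ppages; refcounts: pp0:3 pp1:3 pp2:2 pp3:3 pp4:1
Op 4: write(P1, v2, 115). refcount(pp2)=2>1 -> COPY to pp5. 6 ppages; refcounts: pp0:3 pp1:3 pp2:1 pp3:3 pp4:1 pp5:1
Op 5: write(P1, v3, 134). refcount(pp3)=3>1 -> COPY to pp6. 7 ppages; refcounts: pp0:3 pp1:3 pp2:1 pp3:2 pp4:1 pp5:1 pp6:1
Op 6: write(P0, v1, 172). refcount(pp1)=3>1 -> COPY to pp7. 8 ppages; refcounts: pp0:3 pp1:2 pp2:1 pp3:2 pp4:1 pp5:1 pp6:1 pp7:1
Op 7: write(P2, v3, 188). refcount(pp3)=2>1 -> COPY to pp8. 9 ppages; refcounts: pp0:3 pp1:2 pp2:1 pp3:1 pp4:1 pp5:1 pp6:1 pp7:1 pp8:1
Op 8: write(P0, v0, 183). refcount(pp0)=3>1 -> COPY to pp9. 10 ppages; refcounts: pp0:2 pp1:2 pp2:1 pp3:1 pp4:1 pp5:1 pp6:1 pp7:1 pp8:1 pp9:1
Op 9: write(P1, v3, 132). refcount(pp6)=1 -> write in place. 10 ppages; refcounts: pp0:2 pp1:2 pp2:1 pp3:1 pp4:1 pp5:1 pp6:1 pp7:1 pp8:1 pp9:1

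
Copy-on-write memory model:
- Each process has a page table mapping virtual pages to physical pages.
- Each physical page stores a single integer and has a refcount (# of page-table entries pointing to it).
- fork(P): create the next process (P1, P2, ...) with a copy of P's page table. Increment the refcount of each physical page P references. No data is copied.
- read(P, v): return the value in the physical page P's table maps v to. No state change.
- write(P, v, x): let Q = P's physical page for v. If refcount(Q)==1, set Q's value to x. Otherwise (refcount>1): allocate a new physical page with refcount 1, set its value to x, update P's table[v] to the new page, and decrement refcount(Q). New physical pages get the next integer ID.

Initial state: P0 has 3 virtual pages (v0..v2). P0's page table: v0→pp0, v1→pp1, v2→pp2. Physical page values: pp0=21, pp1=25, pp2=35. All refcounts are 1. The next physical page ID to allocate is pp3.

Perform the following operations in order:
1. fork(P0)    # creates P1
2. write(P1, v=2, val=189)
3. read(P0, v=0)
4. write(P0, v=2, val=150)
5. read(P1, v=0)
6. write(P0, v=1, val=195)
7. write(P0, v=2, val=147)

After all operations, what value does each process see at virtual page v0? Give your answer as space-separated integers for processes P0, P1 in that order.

Answer: 21 21

Derivation:
Op 1: fork(P0) -> P1. 3 ppages; refcounts: pp0:2 pp1:2 pp2:2
Op 2: write(P1, v2, 189). refcount(pp2)=2>1 -> COPY to pp3. 4 ppages; refcounts: pp0:2 pp1:2 pp2:1 pp3:1
Op 3: read(P0, v0) -> 21. No state change.
Op 4: write(P0, v2, 150). refcount(pp2)=1 -> write in place. 4 ppages; refcounts: pp0:2 pp1:2 pp2:1 pp3:1
Op 5: read(P1, v0) -> 21. No state change.
Op 6: write(P0, v1, 195). refcount(pp1)=2>1 -> COPY to pp4. 5 ppages; refcounts: pp0:2 pp1:1 pp2:1 pp3:1 pp4:1
Op 7: write(P0, v2, 147). refcount(pp2)=1 -> write in place. 5 ppages; refcounts: pp0:2 pp1:1 pp2:1 pp3:1 pp4:1
P0: v0 -> pp0 = 21
P1: v0 -> pp0 = 21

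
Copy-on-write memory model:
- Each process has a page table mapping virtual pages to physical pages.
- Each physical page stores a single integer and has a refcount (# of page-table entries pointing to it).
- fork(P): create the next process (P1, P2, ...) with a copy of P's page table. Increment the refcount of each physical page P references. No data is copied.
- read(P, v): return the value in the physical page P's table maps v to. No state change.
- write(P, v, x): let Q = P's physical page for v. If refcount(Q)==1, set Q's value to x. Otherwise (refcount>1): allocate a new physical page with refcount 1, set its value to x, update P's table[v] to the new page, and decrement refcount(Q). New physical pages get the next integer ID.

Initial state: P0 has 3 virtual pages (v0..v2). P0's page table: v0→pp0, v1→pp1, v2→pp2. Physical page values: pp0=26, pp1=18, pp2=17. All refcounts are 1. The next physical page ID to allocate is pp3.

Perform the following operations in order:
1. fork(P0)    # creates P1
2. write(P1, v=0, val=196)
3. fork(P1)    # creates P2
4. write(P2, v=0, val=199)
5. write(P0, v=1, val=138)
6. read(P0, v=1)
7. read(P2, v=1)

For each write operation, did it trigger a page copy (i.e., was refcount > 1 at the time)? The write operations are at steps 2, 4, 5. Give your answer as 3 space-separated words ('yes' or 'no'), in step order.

Op 1: fork(P0) -> P1. 3 ppages; refcounts: pp0:2 pp1:2 pp2:2
Op 2: write(P1, v0, 196). refcount(pp0)=2>1 -> COPY to pp3. 4 ppages; refcounts: pp0:1 pp1:2 pp2:2 pp3:1
Op 3: fork(P1) -> P2. 4 ppages; refcounts: pp0:1 pp1:3 pp2:3 pp3:2
Op 4: write(P2, v0, 199). refcount(pp3)=2>1 -> COPY to pp4. 5 ppages; refcounts: pp0:1 pp1:3 pp2:3 pp3:1 pp4:1
Op 5: write(P0, v1, 138). refcount(pp1)=3>1 -> COPY to pp5. 6 ppages; refcounts: pp0:1 pp1:2 pp2:3 pp3:1 pp4:1 pp5:1
Op 6: read(P0, v1) -> 138. No state change.
Op 7: read(P2, v1) -> 18. No state change.

yes yes yes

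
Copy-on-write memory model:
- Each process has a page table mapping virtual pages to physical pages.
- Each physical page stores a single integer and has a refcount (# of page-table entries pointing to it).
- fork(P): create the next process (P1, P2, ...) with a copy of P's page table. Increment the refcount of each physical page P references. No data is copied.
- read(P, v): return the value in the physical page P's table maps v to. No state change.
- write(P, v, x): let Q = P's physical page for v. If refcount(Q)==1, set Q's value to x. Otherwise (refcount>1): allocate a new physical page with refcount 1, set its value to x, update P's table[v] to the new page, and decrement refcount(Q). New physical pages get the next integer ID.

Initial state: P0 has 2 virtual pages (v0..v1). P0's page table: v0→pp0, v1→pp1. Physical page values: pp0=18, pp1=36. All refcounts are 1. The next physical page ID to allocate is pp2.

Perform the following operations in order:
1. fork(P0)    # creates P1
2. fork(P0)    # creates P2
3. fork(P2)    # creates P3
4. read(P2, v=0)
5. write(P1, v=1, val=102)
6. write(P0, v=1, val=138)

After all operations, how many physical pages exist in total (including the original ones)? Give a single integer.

Answer: 4

Derivation:
Op 1: fork(P0) -> P1. 2 ppages; refcounts: pp0:2 pp1:2
Op 2: fork(P0) -> P2. 2 ppages; refcounts: pp0:3 pp1:3
Op 3: fork(P2) -> P3. 2 ppages; refcounts: pp0:4 pp1:4
Op 4: read(P2, v0) -> 18. No state change.
Op 5: write(P1, v1, 102). refcount(pp1)=4>1 -> COPY to pp2. 3 ppages; refcounts: pp0:4 pp1:3 pp2:1
Op 6: write(P0, v1, 138). refcount(pp1)=3>1 -> COPY to pp3. 4 ppages; refcounts: pp0:4 pp1:2 pp2:1 pp3:1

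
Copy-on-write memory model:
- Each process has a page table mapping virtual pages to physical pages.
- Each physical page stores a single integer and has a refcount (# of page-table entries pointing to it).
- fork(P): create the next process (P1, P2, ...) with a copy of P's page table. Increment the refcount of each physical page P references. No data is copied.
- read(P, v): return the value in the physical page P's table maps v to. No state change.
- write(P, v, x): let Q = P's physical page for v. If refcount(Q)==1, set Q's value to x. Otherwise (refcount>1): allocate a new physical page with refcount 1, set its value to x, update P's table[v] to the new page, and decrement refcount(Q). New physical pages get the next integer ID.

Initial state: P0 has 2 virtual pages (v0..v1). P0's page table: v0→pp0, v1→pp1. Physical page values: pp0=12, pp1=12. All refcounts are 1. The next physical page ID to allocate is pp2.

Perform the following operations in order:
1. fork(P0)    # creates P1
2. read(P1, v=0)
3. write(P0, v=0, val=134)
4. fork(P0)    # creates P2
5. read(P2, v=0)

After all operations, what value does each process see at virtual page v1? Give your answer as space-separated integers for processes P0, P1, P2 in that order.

Op 1: fork(P0) -> P1. 2 ppages; refcounts: pp0:2 pp1:2
Op 2: read(P1, v0) -> 12. No state change.
Op 3: write(P0, v0, 134). refcount(pp0)=2>1 -> COPY to pp2. 3 ppages; refcounts: pp0:1 pp1:2 pp2:1
Op 4: fork(P0) -> P2. 3 ppages; refcounts: pp0:1 pp1:3 pp2:2
Op 5: read(P2, v0) -> 134. No state change.
P0: v1 -> pp1 = 12
P1: v1 -> pp1 = 12
P2: v1 -> pp1 = 12

Answer: 12 12 12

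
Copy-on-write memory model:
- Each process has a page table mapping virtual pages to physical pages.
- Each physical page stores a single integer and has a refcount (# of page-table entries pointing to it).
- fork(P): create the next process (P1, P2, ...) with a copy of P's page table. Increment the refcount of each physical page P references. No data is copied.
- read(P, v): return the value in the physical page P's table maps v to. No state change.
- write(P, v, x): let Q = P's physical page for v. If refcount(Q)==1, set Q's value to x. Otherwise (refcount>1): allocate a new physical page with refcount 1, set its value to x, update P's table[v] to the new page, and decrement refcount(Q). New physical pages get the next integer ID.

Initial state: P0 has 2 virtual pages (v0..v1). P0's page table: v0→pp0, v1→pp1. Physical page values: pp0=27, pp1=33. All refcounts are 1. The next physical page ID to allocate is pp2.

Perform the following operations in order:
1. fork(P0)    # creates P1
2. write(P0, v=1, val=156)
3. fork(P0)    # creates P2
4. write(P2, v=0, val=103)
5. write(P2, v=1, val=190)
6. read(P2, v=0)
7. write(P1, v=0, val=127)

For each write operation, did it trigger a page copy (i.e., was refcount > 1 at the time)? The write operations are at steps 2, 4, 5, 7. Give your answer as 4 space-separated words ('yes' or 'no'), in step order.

Op 1: fork(P0) -> P1. 2 ppages; refcounts: pp0:2 pp1:2
Op 2: write(P0, v1, 156). refcount(pp1)=2>1 -> COPY to pp2. 3 ppages; refcounts: pp0:2 pp1:1 pp2:1
Op 3: fork(P0) -> P2. 3 ppages; refcounts: pp0:3 pp1:1 pp2:2
Op 4: write(P2, v0, 103). refcount(pp0)=3>1 -> COPY to pp3. 4 ppages; refcounts: pp0:2 pp1:1 pp2:2 pp3:1
Op 5: write(P2, v1, 190). refcount(pp2)=2>1 -> COPY to pp4. 5 ppages; refcounts: pp0:2 pp1:1 pp2:1 pp3:1 pp4:1
Op 6: read(P2, v0) -> 103. No state change.
Op 7: write(P1, v0, 127). refcount(pp0)=2>1 -> COPY to pp5. 6 ppages; refcounts: pp0:1 pp1:1 pp2:1 pp3:1 pp4:1 pp5:1

yes yes yes yes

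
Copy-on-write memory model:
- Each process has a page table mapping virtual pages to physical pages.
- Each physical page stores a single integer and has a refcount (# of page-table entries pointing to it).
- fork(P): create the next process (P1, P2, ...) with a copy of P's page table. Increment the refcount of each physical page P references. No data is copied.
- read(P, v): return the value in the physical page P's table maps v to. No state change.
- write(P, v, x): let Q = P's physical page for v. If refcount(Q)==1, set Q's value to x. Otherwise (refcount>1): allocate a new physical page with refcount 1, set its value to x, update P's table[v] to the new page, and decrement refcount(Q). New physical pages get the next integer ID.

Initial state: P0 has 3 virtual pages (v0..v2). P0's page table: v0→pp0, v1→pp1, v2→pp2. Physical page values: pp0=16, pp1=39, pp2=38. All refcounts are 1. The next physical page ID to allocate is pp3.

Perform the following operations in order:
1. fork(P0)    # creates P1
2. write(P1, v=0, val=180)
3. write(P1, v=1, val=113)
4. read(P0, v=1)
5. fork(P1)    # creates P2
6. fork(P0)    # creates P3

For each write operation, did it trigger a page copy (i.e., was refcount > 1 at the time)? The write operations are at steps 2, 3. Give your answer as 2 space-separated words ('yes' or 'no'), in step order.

Op 1: fork(P0) -> P1. 3 ppages; refcounts: pp0:2 pp1:2 pp2:2
Op 2: write(P1, v0, 180). refcount(pp0)=2>1 -> COPY to pp3. 4 ppages; refcounts: pp0:1 pp1:2 pp2:2 pp3:1
Op 3: write(P1, v1, 113). refcount(pp1)=2>1 -> COPY to pp4. 5 ppages; refcounts: pp0:1 pp1:1 pp2:2 pp3:1 pp4:1
Op 4: read(P0, v1) -> 39. No state change.
Op 5: fork(P1) -> P2. 5 ppages; refcounts: pp0:1 pp1:1 pp2:3 pp3:2 pp4:2
Op 6: fork(P0) -> P3. 5 ppages; refcounts: pp0:2 pp1:2 pp2:4 pp3:2 pp4:2

yes yes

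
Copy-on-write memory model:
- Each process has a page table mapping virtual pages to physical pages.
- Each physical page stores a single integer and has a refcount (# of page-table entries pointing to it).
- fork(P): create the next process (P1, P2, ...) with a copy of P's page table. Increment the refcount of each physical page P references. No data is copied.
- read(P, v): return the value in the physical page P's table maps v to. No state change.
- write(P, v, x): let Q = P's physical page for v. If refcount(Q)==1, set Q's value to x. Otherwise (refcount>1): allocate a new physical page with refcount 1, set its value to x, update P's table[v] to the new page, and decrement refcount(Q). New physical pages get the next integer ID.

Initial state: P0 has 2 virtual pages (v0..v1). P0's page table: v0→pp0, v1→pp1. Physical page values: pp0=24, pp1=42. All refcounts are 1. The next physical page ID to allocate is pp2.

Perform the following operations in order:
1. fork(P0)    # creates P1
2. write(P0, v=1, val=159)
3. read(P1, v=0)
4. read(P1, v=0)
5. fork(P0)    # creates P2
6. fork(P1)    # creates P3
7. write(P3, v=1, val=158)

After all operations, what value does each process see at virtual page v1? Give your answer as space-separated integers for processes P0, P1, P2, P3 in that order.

Op 1: fork(P0) -> P1. 2 ppages; refcounts: pp0:2 pp1:2
Op 2: write(P0, v1, 159). refcount(pp1)=2>1 -> COPY to pp2. 3 ppages; refcounts: pp0:2 pp1:1 pp2:1
Op 3: read(P1, v0) -> 24. No state change.
Op 4: read(P1, v0) -> 24. No state change.
Op 5: fork(P0) -> P2. 3 ppages; refcounts: pp0:3 pp1:1 pp2:2
Op 6: fork(P1) -> P3. 3 ppages; refcounts: pp0:4 pp1:2 pp2:2
Op 7: write(P3, v1, 158). refcount(pp1)=2>1 -> COPY to pp3. 4 ppages; refcounts: pp0:4 pp1:1 pp2:2 pp3:1
P0: v1 -> pp2 = 159
P1: v1 -> pp1 = 42
P2: v1 -> pp2 = 159
P3: v1 -> pp3 = 158

Answer: 159 42 159 158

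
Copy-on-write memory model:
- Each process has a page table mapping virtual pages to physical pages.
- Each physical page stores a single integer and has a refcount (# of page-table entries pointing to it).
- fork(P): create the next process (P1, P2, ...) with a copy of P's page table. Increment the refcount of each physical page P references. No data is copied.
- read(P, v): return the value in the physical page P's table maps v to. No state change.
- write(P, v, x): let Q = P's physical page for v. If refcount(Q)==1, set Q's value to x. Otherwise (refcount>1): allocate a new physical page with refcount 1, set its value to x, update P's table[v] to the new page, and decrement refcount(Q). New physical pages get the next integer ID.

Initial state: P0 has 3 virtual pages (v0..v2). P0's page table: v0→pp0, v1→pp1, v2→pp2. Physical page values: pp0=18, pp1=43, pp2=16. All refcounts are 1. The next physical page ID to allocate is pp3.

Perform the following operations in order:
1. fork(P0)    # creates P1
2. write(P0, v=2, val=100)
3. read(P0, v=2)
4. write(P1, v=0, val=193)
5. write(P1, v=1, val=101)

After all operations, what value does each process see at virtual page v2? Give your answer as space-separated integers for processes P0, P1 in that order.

Op 1: fork(P0) -> P1. 3 ppages; refcounts: pp0:2 pp1:2 pp2:2
Op 2: write(P0, v2, 100). refcount(pp2)=2>1 -> COPY to pp3. 4 ppages; refcounts: pp0:2 pp1:2 pp2:1 pp3:1
Op 3: read(P0, v2) -> 100. No state change.
Op 4: write(P1, v0, 193). refcount(pp0)=2>1 -> COPY to pp4. 5 ppages; refcounts: pp0:1 pp1:2 pp2:1 pp3:1 pp4:1
Op 5: write(P1, v1, 101). refcount(pp1)=2>1 -> COPY to pp5. 6 ppages; refcounts: pp0:1 pp1:1 pp2:1 pp3:1 pp4:1 pp5:1
P0: v2 -> pp3 = 100
P1: v2 -> pp2 = 16

Answer: 100 16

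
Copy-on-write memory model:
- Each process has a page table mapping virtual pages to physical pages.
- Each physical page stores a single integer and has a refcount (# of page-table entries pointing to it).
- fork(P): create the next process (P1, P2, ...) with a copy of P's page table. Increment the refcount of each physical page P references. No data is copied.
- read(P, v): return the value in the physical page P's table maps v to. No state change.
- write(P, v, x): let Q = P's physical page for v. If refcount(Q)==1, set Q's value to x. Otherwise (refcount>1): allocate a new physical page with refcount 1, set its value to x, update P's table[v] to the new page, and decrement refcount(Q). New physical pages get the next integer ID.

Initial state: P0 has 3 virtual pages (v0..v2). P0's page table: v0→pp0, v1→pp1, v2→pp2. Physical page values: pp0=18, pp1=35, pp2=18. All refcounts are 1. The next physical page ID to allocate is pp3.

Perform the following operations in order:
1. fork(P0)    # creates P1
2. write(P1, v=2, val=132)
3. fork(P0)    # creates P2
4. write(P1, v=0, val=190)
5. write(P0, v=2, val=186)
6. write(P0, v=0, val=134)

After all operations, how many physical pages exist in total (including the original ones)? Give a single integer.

Answer: 7

Derivation:
Op 1: fork(P0) -> P1. 3 ppages; refcounts: pp0:2 pp1:2 pp2:2
Op 2: write(P1, v2, 132). refcount(pp2)=2>1 -> COPY to pp3. 4 ppages; refcounts: pp0:2 pp1:2 pp2:1 pp3:1
Op 3: fork(P0) -> P2. 4 ppages; refcounts: pp0:3 pp1:3 pp2:2 pp3:1
Op 4: write(P1, v0, 190). refcount(pp0)=3>1 -> COPY to pp4. 5 ppages; refcounts: pp0:2 pp1:3 pp2:2 pp3:1 pp4:1
Op 5: write(P0, v2, 186). refcount(pp2)=2>1 -> COPY to pp5. 6 ppages; refcounts: pp0:2 pp1:3 pp2:1 pp3:1 pp4:1 pp5:1
Op 6: write(P0, v0, 134). refcount(pp0)=2>1 -> COPY to pp6. 7 ppages; refcounts: pp0:1 pp1:3 pp2:1 pp3:1 pp4:1 pp5:1 pp6:1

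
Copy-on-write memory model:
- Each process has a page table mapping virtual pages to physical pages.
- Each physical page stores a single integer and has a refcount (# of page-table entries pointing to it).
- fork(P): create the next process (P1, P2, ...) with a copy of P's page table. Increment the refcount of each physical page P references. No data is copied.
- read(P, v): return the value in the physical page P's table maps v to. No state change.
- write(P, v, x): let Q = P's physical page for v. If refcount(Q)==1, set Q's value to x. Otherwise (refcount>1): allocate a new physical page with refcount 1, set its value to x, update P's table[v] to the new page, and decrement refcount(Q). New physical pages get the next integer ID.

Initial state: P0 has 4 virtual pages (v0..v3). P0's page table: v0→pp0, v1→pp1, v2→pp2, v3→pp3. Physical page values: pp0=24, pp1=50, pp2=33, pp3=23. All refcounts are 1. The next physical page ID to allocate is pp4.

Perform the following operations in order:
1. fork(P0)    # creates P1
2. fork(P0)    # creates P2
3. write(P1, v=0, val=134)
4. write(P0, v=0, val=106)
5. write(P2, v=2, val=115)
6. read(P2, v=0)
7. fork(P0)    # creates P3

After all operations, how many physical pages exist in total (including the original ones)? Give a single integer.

Op 1: fork(P0) -> P1. 4 ppages; refcounts: pp0:2 pp1:2 pp2:2 pp3:2
Op 2: fork(P0) -> P2. 4 ppages; refcounts: pp0:3 pp1:3 pp2:3 pp3:3
Op 3: write(P1, v0, 134). refcount(pp0)=3>1 -> COPY to pp4. 5 ppages; refcounts: pp0:2 pp1:3 pp2:3 pp3:3 pp4:1
Op 4: write(P0, v0, 106). refcount(pp0)=2>1 -> COPY to pp5. 6 ppages; refcounts: pp0:1 pp1:3 pp2:3 pp3:3 pp4:1 pp5:1
Op 5: write(P2, v2, 115). refcount(pp2)=3>1 -> COPY to pp6. 7 ppages; refcounts: pp0:1 pp1:3 pp2:2 pp3:3 pp4:1 pp5:1 pp6:1
Op 6: read(P2, v0) -> 24. No state change.
Op 7: fork(P0) -> P3. 7 ppages; refcounts: pp0:1 pp1:4 pp2:3 pp3:4 pp4:1 pp5:2 pp6:1

Answer: 7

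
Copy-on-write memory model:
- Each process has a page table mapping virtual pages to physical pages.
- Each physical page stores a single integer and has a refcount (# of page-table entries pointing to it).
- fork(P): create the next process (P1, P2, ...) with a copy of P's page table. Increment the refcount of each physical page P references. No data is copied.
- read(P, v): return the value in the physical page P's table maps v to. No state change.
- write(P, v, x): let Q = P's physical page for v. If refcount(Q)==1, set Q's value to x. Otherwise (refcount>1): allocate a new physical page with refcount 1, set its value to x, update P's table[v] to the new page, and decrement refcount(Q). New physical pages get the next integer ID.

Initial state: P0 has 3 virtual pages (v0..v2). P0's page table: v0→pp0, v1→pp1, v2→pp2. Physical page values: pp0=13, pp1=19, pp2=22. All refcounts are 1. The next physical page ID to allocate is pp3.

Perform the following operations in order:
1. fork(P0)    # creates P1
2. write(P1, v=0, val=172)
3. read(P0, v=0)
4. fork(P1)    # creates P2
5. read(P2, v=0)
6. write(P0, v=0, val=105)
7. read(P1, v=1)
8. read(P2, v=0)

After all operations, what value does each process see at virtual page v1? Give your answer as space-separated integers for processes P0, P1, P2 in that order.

Answer: 19 19 19

Derivation:
Op 1: fork(P0) -> P1. 3 ppages; refcounts: pp0:2 pp1:2 pp2:2
Op 2: write(P1, v0, 172). refcount(pp0)=2>1 -> COPY to pp3. 4 ppages; refcounts: pp0:1 pp1:2 pp2:2 pp3:1
Op 3: read(P0, v0) -> 13. No state change.
Op 4: fork(P1) -> P2. 4 ppages; refcounts: pp0:1 pp1:3 pp2:3 pp3:2
Op 5: read(P2, v0) -> 172. No state change.
Op 6: write(P0, v0, 105). refcount(pp0)=1 -> write in place. 4 ppages; refcounts: pp0:1 pp1:3 pp2:3 pp3:2
Op 7: read(P1, v1) -> 19. No state change.
Op 8: read(P2, v0) -> 172. No state change.
P0: v1 -> pp1 = 19
P1: v1 -> pp1 = 19
P2: v1 -> pp1 = 19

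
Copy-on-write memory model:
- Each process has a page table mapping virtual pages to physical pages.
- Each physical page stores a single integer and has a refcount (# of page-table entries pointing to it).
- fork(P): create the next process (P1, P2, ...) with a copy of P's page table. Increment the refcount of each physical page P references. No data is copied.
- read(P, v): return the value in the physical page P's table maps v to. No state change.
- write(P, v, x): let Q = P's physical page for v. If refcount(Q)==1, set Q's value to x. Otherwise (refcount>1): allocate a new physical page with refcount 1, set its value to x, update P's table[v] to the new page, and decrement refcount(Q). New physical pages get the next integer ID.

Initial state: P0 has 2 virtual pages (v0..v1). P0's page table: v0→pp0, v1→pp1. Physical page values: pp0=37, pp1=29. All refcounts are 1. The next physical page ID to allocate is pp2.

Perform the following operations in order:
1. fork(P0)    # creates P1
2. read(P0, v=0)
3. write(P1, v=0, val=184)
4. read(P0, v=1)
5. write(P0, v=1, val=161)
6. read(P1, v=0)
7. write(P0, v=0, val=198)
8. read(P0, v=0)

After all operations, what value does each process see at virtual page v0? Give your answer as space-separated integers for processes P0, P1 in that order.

Answer: 198 184

Derivation:
Op 1: fork(P0) -> P1. 2 ppages; refcounts: pp0:2 pp1:2
Op 2: read(P0, v0) -> 37. No state change.
Op 3: write(P1, v0, 184). refcount(pp0)=2>1 -> COPY to pp2. 3 ppages; refcounts: pp0:1 pp1:2 pp2:1
Op 4: read(P0, v1) -> 29. No state change.
Op 5: write(P0, v1, 161). refcount(pp1)=2>1 -> COPY to pp3. 4 ppages; refcounts: pp0:1 pp1:1 pp2:1 pp3:1
Op 6: read(P1, v0) -> 184. No state change.
Op 7: write(P0, v0, 198). refcount(pp0)=1 -> write in place. 4 ppages; refcounts: pp0:1 pp1:1 pp2:1 pp3:1
Op 8: read(P0, v0) -> 198. No state change.
P0: v0 -> pp0 = 198
P1: v0 -> pp2 = 184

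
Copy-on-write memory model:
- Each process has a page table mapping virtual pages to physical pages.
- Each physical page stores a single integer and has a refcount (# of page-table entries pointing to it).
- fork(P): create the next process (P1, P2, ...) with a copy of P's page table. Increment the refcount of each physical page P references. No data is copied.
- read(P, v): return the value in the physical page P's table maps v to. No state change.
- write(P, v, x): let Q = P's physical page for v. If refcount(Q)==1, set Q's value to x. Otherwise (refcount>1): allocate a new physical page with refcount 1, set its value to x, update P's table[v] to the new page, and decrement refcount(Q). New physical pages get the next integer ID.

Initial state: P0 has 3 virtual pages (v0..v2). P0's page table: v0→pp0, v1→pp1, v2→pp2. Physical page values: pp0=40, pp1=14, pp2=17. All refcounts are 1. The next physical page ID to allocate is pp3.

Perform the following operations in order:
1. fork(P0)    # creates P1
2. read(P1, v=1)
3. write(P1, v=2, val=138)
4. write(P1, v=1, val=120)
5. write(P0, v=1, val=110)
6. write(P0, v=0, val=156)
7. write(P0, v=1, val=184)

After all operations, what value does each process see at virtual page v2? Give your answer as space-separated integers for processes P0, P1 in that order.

Answer: 17 138

Derivation:
Op 1: fork(P0) -> P1. 3 ppages; refcounts: pp0:2 pp1:2 pp2:2
Op 2: read(P1, v1) -> 14. No state change.
Op 3: write(P1, v2, 138). refcount(pp2)=2>1 -> COPY to pp3. 4 ppages; refcounts: pp0:2 pp1:2 pp2:1 pp3:1
Op 4: write(P1, v1, 120). refcount(pp1)=2>1 -> COPY to pp4. 5 ppages; refcounts: pp0:2 pp1:1 pp2:1 pp3:1 pp4:1
Op 5: write(P0, v1, 110). refcount(pp1)=1 -> write in place. 5 ppages; refcounts: pp0:2 pp1:1 pp2:1 pp3:1 pp4:1
Op 6: write(P0, v0, 156). refcount(pp0)=2>1 -> COPY to pp5. 6 ppages; refcounts: pp0:1 pp1:1 pp2:1 pp3:1 pp4:1 pp5:1
Op 7: write(P0, v1, 184). refcount(pp1)=1 -> write in place. 6 ppages; refcounts: pp0:1 pp1:1 pp2:1 pp3:1 pp4:1 pp5:1
P0: v2 -> pp2 = 17
P1: v2 -> pp3 = 138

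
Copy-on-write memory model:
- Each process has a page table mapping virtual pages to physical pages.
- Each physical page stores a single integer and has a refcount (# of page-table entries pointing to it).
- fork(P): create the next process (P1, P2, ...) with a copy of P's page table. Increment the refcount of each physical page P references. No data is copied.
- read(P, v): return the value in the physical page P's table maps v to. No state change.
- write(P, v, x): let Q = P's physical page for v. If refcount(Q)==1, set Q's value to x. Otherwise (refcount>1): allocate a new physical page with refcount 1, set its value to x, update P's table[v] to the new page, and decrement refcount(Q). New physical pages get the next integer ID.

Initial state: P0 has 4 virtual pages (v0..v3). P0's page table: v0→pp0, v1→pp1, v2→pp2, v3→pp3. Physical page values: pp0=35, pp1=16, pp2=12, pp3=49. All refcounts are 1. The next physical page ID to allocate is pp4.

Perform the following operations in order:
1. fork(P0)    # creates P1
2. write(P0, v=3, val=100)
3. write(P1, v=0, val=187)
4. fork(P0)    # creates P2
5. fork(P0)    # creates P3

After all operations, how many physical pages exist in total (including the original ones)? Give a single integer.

Answer: 6

Derivation:
Op 1: fork(P0) -> P1. 4 ppages; refcounts: pp0:2 pp1:2 pp2:2 pp3:2
Op 2: write(P0, v3, 100). refcount(pp3)=2>1 -> COPY to pp4. 5 ppages; refcounts: pp0:2 pp1:2 pp2:2 pp3:1 pp4:1
Op 3: write(P1, v0, 187). refcount(pp0)=2>1 -> COPY to pp5. 6 ppages; refcounts: pp0:1 pp1:2 pp2:2 pp3:1 pp4:1 pp5:1
Op 4: fork(P0) -> P2. 6 ppages; refcounts: pp0:2 pp1:3 pp2:3 pp3:1 pp4:2 pp5:1
Op 5: fork(P0) -> P3. 6 ppages; refcounts: pp0:3 pp1:4 pp2:4 pp3:1 pp4:3 pp5:1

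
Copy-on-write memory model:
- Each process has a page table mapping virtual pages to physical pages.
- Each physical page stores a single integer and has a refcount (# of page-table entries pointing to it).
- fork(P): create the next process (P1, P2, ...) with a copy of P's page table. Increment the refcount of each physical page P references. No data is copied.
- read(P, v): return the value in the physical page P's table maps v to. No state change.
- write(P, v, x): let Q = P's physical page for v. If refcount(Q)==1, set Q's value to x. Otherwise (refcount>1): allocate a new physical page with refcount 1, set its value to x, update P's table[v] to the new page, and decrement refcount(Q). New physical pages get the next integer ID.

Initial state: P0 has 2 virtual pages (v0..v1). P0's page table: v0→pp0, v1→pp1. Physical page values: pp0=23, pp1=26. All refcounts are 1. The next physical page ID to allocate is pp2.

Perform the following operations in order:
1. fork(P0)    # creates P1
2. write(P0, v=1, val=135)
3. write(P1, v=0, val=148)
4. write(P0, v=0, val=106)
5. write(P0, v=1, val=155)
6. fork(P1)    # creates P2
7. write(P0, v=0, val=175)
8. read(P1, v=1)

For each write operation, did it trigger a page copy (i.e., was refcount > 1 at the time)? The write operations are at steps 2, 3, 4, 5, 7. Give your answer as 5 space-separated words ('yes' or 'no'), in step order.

Op 1: fork(P0) -> P1. 2 ppages; refcounts: pp0:2 pp1:2
Op 2: write(P0, v1, 135). refcount(pp1)=2>1 -> COPY to pp2. 3 ppages; refcounts: pp0:2 pp1:1 pp2:1
Op 3: write(P1, v0, 148). refcount(pp0)=2>1 -> COPY to pp3. 4 ppages; refcounts: pp0:1 pp1:1 pp2:1 pp3:1
Op 4: write(P0, v0, 106). refcount(pp0)=1 -> write in place. 4 ppages; refcounts: pp0:1 pp1:1 pp2:1 pp3:1
Op 5: write(P0, v1, 155). refcount(pp2)=1 -> write in place. 4 ppages; refcounts: pp0:1 pp1:1 pp2:1 pp3:1
Op 6: fork(P1) -> P2. 4 ppages; refcounts: pp0:1 pp1:2 pp2:1 pp3:2
Op 7: write(P0, v0, 175). refcount(pp0)=1 -> write in place. 4 ppages; refcounts: pp0:1 pp1:2 pp2:1 pp3:2
Op 8: read(P1, v1) -> 26. No state change.

yes yes no no no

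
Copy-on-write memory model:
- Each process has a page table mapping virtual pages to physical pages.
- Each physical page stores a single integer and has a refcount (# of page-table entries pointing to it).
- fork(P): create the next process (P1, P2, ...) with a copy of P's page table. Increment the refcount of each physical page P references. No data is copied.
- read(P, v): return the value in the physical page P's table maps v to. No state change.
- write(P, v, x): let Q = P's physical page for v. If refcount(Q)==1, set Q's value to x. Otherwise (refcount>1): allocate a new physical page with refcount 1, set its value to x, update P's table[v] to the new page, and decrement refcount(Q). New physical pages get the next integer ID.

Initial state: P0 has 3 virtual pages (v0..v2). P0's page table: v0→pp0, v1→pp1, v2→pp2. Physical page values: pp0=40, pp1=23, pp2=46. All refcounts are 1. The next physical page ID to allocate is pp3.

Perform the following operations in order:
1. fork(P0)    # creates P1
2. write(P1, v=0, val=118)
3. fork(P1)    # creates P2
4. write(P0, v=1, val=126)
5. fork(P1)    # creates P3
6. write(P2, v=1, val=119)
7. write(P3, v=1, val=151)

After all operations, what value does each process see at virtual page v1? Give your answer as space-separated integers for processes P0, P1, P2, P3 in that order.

Answer: 126 23 119 151

Derivation:
Op 1: fork(P0) -> P1. 3 ppages; refcounts: pp0:2 pp1:2 pp2:2
Op 2: write(P1, v0, 118). refcount(pp0)=2>1 -> COPY to pp3. 4 ppages; refcounts: pp0:1 pp1:2 pp2:2 pp3:1
Op 3: fork(P1) -> P2. 4 ppages; refcounts: pp0:1 pp1:3 pp2:3 pp3:2
Op 4: write(P0, v1, 126). refcount(pp1)=3>1 -> COPY to pp4. 5 ppages; refcounts: pp0:1 pp1:2 pp2:3 pp3:2 pp4:1
Op 5: fork(P1) -> P3. 5 ppages; refcounts: pp0:1 pp1:3 pp2:4 pp3:3 pp4:1
Op 6: write(P2, v1, 119). refcount(pp1)=3>1 -> COPY to pp5. 6 ppages; refcounts: pp0:1 pp1:2 pp2:4 pp3:3 pp4:1 pp5:1
Op 7: write(P3, v1, 151). refcount(pp1)=2>1 -> COPY to pp6. 7 ppages; refcounts: pp0:1 pp1:1 pp2:4 pp3:3 pp4:1 pp5:1 pp6:1
P0: v1 -> pp4 = 126
P1: v1 -> pp1 = 23
P2: v1 -> pp5 = 119
P3: v1 -> pp6 = 151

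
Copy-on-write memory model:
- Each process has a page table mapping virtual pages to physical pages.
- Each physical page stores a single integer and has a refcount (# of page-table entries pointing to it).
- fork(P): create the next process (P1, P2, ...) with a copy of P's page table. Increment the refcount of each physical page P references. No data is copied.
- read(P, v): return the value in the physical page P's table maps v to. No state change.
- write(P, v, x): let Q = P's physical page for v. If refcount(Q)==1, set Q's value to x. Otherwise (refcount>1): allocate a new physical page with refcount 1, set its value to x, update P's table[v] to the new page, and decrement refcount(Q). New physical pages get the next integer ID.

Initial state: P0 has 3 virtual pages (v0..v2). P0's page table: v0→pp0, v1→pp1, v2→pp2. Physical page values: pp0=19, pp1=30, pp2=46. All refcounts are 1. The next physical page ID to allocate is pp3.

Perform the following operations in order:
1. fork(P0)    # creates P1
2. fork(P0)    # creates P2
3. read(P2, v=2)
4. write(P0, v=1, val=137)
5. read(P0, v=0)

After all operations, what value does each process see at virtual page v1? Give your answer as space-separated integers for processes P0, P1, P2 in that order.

Op 1: fork(P0) -> P1. 3 ppages; refcounts: pp0:2 pp1:2 pp2:2
Op 2: fork(P0) -> P2. 3 ppages; refcounts: pp0:3 pp1:3 pp2:3
Op 3: read(P2, v2) -> 46. No state change.
Op 4: write(P0, v1, 137). refcount(pp1)=3>1 -> COPY to pp3. 4 ppages; refcounts: pp0:3 pp1:2 pp2:3 pp3:1
Op 5: read(P0, v0) -> 19. No state change.
P0: v1 -> pp3 = 137
P1: v1 -> pp1 = 30
P2: v1 -> pp1 = 30

Answer: 137 30 30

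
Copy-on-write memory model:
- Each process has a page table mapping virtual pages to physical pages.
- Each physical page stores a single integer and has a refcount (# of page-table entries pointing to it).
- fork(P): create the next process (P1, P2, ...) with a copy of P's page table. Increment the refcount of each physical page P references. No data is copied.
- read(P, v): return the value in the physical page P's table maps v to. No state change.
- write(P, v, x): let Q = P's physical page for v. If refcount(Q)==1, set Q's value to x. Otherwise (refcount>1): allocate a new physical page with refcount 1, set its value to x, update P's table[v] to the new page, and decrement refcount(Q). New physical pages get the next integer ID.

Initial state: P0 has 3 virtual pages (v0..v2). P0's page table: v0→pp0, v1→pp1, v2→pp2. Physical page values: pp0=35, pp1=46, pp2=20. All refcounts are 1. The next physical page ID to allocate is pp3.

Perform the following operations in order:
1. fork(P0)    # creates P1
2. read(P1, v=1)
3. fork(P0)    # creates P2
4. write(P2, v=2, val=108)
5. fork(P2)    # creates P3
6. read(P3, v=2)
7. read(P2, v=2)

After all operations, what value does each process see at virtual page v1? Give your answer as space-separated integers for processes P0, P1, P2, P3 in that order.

Answer: 46 46 46 46

Derivation:
Op 1: fork(P0) -> P1. 3 ppages; refcounts: pp0:2 pp1:2 pp2:2
Op 2: read(P1, v1) -> 46. No state change.
Op 3: fork(P0) -> P2. 3 ppages; refcounts: pp0:3 pp1:3 pp2:3
Op 4: write(P2, v2, 108). refcount(pp2)=3>1 -> COPY to pp3. 4 ppages; refcounts: pp0:3 pp1:3 pp2:2 pp3:1
Op 5: fork(P2) -> P3. 4 ppages; refcounts: pp0:4 pp1:4 pp2:2 pp3:2
Op 6: read(P3, v2) -> 108. No state change.
Op 7: read(P2, v2) -> 108. No state change.
P0: v1 -> pp1 = 46
P1: v1 -> pp1 = 46
P2: v1 -> pp1 = 46
P3: v1 -> pp1 = 46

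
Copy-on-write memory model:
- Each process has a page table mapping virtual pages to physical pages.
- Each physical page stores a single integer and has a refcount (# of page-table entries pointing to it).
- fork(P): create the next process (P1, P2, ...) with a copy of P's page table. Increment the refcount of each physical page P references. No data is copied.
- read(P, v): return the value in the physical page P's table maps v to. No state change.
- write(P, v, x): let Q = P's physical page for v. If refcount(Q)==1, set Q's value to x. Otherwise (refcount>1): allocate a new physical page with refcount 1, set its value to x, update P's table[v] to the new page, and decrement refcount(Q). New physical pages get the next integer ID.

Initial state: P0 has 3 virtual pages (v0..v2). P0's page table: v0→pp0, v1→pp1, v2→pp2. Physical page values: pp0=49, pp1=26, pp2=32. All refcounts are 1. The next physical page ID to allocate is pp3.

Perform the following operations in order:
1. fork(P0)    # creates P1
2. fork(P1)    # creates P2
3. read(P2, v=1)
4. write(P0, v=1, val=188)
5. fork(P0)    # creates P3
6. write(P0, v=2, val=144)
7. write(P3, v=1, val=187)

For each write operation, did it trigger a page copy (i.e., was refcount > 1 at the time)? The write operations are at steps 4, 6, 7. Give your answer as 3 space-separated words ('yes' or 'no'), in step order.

Op 1: fork(P0) -> P1. 3 ppages; refcounts: pp0:2 pp1:2 pp2:2
Op 2: fork(P1) -> P2. 3 ppages; refcounts: pp0:3 pp1:3 pp2:3
Op 3: read(P2, v1) -> 26. No state change.
Op 4: write(P0, v1, 188). refcount(pp1)=3>1 -> COPY to pp3. 4 ppages; refcounts: pp0:3 pp1:2 pp2:3 pp3:1
Op 5: fork(P0) -> P3. 4 ppages; refcounts: pp0:4 pp1:2 pp2:4 pp3:2
Op 6: write(P0, v2, 144). refcount(pp2)=4>1 -> COPY to pp4. 5 ppages; refcounts: pp0:4 pp1:2 pp2:3 pp3:2 pp4:1
Op 7: write(P3, v1, 187). refcount(pp3)=2>1 -> COPY to pp5. 6 ppages; refcounts: pp0:4 pp1:2 pp2:3 pp3:1 pp4:1 pp5:1

yes yes yes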